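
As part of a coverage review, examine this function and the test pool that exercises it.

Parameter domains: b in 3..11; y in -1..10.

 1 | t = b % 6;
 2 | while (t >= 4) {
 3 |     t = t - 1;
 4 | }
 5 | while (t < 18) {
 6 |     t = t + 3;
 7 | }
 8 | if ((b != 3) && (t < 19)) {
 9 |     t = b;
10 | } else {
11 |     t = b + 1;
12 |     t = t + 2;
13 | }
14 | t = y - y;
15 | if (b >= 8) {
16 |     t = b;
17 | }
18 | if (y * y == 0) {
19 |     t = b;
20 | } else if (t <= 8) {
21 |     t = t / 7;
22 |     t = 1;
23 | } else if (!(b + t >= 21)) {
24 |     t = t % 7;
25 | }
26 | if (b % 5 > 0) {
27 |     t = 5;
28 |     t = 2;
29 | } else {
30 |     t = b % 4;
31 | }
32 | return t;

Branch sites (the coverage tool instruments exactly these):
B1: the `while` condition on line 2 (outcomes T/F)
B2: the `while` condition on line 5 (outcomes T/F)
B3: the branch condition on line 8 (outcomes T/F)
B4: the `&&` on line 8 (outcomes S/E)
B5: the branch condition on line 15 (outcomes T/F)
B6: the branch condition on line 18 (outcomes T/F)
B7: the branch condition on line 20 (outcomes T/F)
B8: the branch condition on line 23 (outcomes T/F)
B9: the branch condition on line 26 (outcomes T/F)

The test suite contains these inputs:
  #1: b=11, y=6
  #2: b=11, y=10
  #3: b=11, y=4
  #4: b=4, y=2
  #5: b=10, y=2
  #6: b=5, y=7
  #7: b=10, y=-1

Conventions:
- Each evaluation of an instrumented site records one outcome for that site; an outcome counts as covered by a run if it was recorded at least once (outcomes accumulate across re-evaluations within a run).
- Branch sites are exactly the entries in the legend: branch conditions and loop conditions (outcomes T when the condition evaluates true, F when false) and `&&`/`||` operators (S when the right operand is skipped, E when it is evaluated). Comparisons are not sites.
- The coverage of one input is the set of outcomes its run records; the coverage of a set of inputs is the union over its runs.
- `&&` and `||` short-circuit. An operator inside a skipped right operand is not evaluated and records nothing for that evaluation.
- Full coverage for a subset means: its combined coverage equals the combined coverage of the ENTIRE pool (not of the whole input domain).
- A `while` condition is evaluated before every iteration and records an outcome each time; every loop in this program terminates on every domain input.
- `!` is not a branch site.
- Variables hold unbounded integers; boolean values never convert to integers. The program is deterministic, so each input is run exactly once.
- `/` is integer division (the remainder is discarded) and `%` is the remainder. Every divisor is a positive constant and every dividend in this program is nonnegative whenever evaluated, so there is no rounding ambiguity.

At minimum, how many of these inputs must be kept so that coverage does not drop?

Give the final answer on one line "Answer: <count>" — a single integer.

run #1 (b=11, y=6) runs B1->T, B1->T, B1->F, B2->T, B2->T, B2->T, B2->T, B2->T, B2->F, B4->E, B3->T, B5->T, B6->F, B7->F, ...; records B1=T, B1=F, B2=T, B2=F, B3=T, B4=E, B5=T, B6=F, B7=F, B8=F, B9=T
run #2 (b=11, y=10) runs B1->T, B1->T, B1->F, B2->T, B2->T, B2->T, B2->T, B2->T, B2->F, B4->E, B3->T, B5->T, B6->F, B7->F, ...; records B1=T, B1=F, B2=T, B2=F, B3=T, B4=E, B5=T, B6=F, B7=F, B8=F, B9=T
run #3 (b=11, y=4) runs B1->T, B1->T, B1->F, B2->T, B2->T, B2->T, B2->T, B2->T, B2->F, B4->E, B3->T, B5->T, B6->F, B7->F, ...; records B1=T, B1=F, B2=T, B2=F, B3=T, B4=E, B5=T, B6=F, B7=F, B8=F, B9=T
run #4 (b=4, y=2) runs B1->T, B1->F, B2->T, B2->T, B2->T, B2->T, B2->T, B2->F, B4->E, B3->T, B5->F, B6->F, B7->T, B9->T; records B1=T, B1=F, B2=T, B2=F, B3=T, B4=E, B5=F, B6=F, B7=T, B9=T
run #5 (b=10, y=2) runs B1->T, B1->F, B2->T, B2->T, B2->T, B2->T, B2->T, B2->F, B4->E, B3->T, B5->T, B6->F, B7->F, B8->T, ...; records B1=T, B1=F, B2=T, B2=F, B3=T, B4=E, B5=T, B6=F, B7=F, B8=T, B9=F
run #6 (b=5, y=7) runs B1->T, B1->T, B1->F, B2->T, B2->T, B2->T, B2->T, B2->T, B2->F, B4->E, B3->T, B5->F, B6->F, B7->T, ...; records B1=T, B1=F, B2=T, B2=F, B3=T, B4=E, B5=F, B6=F, B7=T, B9=F
run #7 (b=10, y=-1) runs B1->T, B1->F, B2->T, B2->T, B2->T, B2->T, B2->T, B2->F, B4->E, B3->T, B5->T, B6->F, B7->F, B8->T, ...; records B1=T, B1=F, B2=T, B2=F, B3=T, B4=E, B5=T, B6=F, B7=F, B8=T, B9=F
together the pool reaches 15 outcomes: B1=T, B1=F, B2=T, B2=F, B3=T, B4=E, B5=T, B5=F, B6=F, B7=T, B7=F, B8=T, B8=F, B9=T, B9=F
every size-1 subset falls short of the 15 outcomes (best: 11/15)
every size-2 subset falls short of the 15 outcomes (best: 14/15)
size 3: inputs {1, 4, 5} cover all 15 outcomes, and no lexicographically smaller subset of this size does

Answer: 3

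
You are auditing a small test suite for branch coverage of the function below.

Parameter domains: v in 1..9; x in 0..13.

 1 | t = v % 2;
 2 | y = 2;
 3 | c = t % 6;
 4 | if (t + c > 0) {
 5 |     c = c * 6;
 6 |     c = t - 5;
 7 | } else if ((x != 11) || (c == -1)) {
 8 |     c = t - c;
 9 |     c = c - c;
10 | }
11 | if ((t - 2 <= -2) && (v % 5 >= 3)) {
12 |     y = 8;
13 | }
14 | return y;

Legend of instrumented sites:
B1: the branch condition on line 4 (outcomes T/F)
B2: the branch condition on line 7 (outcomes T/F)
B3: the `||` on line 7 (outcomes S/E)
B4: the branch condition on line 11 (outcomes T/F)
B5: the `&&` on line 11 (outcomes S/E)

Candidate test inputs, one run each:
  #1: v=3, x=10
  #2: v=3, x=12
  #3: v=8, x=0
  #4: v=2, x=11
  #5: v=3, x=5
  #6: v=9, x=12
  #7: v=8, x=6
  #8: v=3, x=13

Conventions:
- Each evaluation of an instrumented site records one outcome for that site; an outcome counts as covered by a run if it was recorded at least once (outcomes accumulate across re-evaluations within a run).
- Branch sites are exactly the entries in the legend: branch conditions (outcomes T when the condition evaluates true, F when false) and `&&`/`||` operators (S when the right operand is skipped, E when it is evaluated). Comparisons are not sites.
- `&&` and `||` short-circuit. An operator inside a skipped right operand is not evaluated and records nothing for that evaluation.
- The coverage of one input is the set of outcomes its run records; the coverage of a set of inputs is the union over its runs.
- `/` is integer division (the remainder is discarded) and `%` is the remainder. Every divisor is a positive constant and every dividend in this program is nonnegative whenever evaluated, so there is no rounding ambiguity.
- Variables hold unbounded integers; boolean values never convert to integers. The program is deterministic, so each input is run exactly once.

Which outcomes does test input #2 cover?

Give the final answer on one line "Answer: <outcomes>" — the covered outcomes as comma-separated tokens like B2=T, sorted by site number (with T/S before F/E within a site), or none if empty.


Tracing the run of input #2 (v=3, x=12):
  B1->T, B5->S, B4->F
collecting distinct outcomes: B1=T, B4=F, B5=S
Answer: B1=T, B4=F, B5=S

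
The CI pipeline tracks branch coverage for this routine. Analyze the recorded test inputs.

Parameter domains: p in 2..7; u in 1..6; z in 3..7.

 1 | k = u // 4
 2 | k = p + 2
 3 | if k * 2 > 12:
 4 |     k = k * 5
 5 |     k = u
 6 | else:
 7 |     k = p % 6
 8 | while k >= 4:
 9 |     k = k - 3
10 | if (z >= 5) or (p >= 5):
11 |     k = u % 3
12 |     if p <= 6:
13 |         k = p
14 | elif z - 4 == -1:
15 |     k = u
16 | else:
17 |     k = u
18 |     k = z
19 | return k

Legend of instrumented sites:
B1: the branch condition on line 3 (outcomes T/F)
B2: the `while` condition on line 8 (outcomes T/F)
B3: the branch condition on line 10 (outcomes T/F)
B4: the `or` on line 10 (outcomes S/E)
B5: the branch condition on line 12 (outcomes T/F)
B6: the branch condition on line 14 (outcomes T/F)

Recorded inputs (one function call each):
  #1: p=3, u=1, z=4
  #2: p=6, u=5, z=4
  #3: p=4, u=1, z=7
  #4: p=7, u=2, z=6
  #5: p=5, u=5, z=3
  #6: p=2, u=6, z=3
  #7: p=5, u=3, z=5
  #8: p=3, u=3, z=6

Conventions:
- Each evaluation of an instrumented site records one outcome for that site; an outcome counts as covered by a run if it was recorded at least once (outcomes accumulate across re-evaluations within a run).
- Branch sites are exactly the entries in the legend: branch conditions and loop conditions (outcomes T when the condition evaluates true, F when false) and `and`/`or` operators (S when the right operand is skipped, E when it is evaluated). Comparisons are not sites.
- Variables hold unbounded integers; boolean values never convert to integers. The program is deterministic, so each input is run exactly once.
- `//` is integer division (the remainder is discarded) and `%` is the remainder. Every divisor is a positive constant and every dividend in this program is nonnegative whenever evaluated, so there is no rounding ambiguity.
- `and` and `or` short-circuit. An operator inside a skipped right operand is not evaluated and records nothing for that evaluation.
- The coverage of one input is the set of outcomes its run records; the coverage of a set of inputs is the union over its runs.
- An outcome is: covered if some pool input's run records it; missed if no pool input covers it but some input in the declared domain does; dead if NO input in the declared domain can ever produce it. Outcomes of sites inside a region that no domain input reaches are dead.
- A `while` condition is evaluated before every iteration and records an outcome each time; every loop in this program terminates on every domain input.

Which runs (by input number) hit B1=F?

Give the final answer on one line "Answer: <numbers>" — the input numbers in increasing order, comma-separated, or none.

input #1 (p=3, u=1, z=4): records B1=F
input #2 (p=6, u=5, z=4): does not record B1=F
input #3 (p=4, u=1, z=7): records B1=F
input #4 (p=7, u=2, z=6): does not record B1=F
input #5 (p=5, u=5, z=3): does not record B1=F
input #6 (p=2, u=6, z=3): records B1=F
input #7 (p=5, u=3, z=5): does not record B1=F
input #8 (p=3, u=3, z=6): records B1=F

Answer: 1, 3, 6, 8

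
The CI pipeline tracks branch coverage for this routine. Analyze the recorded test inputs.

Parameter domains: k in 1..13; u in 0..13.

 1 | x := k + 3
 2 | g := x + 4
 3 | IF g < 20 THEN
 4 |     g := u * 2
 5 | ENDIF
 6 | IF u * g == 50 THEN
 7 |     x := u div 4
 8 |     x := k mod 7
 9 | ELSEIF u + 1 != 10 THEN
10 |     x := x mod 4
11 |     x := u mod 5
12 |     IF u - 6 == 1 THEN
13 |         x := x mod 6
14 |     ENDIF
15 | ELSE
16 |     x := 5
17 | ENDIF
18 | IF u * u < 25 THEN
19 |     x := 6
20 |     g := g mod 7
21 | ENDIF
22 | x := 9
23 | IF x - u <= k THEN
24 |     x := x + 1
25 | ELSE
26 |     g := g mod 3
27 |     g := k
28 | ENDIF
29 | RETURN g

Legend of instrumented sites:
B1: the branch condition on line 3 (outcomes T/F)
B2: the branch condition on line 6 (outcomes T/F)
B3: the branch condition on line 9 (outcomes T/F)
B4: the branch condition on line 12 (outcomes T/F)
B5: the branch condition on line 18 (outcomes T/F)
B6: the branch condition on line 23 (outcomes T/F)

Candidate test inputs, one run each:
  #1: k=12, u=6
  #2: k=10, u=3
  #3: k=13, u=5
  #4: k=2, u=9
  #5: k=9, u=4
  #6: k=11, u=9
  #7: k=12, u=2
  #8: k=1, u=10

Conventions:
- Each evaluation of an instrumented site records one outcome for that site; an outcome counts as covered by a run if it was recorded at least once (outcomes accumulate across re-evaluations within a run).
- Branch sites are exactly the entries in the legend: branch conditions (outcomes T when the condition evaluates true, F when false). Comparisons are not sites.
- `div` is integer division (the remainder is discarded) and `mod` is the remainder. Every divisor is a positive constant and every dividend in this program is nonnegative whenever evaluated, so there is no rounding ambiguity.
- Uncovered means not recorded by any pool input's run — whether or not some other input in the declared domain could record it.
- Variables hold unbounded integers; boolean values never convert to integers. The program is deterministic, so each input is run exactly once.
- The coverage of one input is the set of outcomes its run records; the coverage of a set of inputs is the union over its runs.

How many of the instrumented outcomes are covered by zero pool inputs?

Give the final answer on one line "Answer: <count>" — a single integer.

run #1 (k=12, u=6) runs B1->T, B2->F, B3->T, B4->F, B5->F, B6->T; records B1=T, B2=F, B3=T, B4=F, B5=F, B6=T
run #2 (k=10, u=3) runs B1->T, B2->F, B3->T, B4->F, B5->T, B6->T; records B1=T, B2=F, B3=T, B4=F, B5=T, B6=T
run #3 (k=13, u=5) runs B1->F, B2->F, B3->T, B4->F, B5->F, B6->T; records B1=F, B2=F, B3=T, B4=F, B5=F, B6=T
run #4 (k=2, u=9) runs B1->T, B2->F, B3->F, B5->F, B6->T; records B1=T, B2=F, B3=F, B5=F, B6=T
run #5 (k=9, u=4) runs B1->T, B2->F, B3->T, B4->F, B5->T, B6->T; records B1=T, B2=F, B3=T, B4=F, B5=T, B6=T
run #6 (k=11, u=9) runs B1->T, B2->F, B3->F, B5->F, B6->T; records B1=T, B2=F, B3=F, B5=F, B6=T
run #7 (k=12, u=2) runs B1->T, B2->F, B3->T, B4->F, B5->T, B6->T; records B1=T, B2=F, B3=T, B4=F, B5=T, B6=T
run #8 (k=1, u=10) runs B1->T, B2->F, B3->T, B4->F, B5->F, B6->T; records B1=T, B2=F, B3=T, B4=F, B5=F, B6=T
union over the pool: B1=T, B1=F, B2=F, B3=T, B3=F, B4=F, B5=T, B5=F, B6=T
uncovered (3 of 12): B2=T, B4=T, B6=F

Answer: 3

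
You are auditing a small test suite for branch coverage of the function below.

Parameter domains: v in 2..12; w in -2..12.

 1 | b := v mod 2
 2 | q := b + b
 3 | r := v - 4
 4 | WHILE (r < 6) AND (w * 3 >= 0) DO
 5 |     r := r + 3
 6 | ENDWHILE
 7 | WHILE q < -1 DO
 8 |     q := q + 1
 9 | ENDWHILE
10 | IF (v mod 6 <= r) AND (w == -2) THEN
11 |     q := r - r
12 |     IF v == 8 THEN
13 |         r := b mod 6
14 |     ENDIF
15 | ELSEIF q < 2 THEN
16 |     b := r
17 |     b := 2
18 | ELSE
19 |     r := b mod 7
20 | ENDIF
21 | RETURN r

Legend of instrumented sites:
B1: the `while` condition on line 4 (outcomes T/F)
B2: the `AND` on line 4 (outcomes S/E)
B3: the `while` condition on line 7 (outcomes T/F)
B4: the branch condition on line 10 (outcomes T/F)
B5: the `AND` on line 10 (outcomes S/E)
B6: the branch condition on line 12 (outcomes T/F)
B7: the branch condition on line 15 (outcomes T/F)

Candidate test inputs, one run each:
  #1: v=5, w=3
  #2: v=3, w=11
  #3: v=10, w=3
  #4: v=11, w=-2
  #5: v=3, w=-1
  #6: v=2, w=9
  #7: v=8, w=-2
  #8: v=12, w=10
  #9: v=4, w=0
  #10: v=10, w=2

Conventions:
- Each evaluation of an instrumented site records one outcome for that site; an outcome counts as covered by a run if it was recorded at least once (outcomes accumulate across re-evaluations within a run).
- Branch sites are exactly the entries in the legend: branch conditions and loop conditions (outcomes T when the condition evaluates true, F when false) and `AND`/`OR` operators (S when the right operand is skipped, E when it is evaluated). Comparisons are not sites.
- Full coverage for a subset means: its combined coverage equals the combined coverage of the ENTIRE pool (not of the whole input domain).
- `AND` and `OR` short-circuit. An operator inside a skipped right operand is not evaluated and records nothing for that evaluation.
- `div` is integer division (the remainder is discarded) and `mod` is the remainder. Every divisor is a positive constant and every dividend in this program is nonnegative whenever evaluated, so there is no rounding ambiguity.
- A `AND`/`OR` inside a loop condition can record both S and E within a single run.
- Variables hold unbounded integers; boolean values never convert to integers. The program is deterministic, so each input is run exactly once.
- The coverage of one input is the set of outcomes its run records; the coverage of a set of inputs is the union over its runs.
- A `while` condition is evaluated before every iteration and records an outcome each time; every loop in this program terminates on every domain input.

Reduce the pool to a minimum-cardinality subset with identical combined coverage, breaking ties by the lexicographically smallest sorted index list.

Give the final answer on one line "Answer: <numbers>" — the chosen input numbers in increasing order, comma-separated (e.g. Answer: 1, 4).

test 1 (v=5, w=3) fires B2->E, B1->T, B2->E, B1->T, B2->S, B1->F, B3->F, B5->E, B4->F, B7->F; hits B1=T, B1=F, B2=S, B2=E, B3=F, B4=F, B5=E, B7=F
test 2 (v=3, w=11) fires B2->E, B1->T, B2->E, B1->T, B2->E, B1->T, B2->S, B1->F, B3->F, B5->E, B4->F, B7->F; hits B1=T, B1=F, B2=S, B2=E, B3=F, B4=F, B5=E, B7=F
test 3 (v=10, w=3) fires B2->S, B1->F, B3->F, B5->E, B4->F, B7->T; hits B1=F, B2=S, B3=F, B4=F, B5=E, B7=T
test 4 (v=11, w=-2) fires B2->S, B1->F, B3->F, B5->E, B4->T, B6->F; hits B1=F, B2=S, B3=F, B4=T, B5=E, B6=F
test 5 (v=3, w=-1) fires B2->E, B1->F, B3->F, B5->S, B4->F, B7->F; hits B1=F, B2=E, B3=F, B4=F, B5=S, B7=F
test 6 (v=2, w=9) fires B2->E, B1->T, B2->E, B1->T, B2->E, B1->T, B2->S, B1->F, B3->F, B5->E, B4->F, B7->T; hits B1=T, B1=F, B2=S, B2=E, B3=F, B4=F, B5=E, B7=T
test 7 (v=8, w=-2) fires B2->E, B1->F, B3->F, B5->E, B4->T, B6->T; hits B1=F, B2=E, B3=F, B4=T, B5=E, B6=T
test 8 (v=12, w=10) fires B2->S, B1->F, B3->F, B5->E, B4->F, B7->T; hits B1=F, B2=S, B3=F, B4=F, B5=E, B7=T
test 9 (v=4, w=0) fires B2->E, B1->T, B2->E, B1->T, B2->S, B1->F, B3->F, B5->E, B4->F, B7->T; hits B1=T, B1=F, B2=S, B2=E, B3=F, B4=F, B5=E, B7=T
test 10 (v=10, w=2) fires B2->S, B1->F, B3->F, B5->E, B4->F, B7->T; hits B1=F, B2=S, B3=F, B4=F, B5=E, B7=T
together the pool reaches 13 outcomes: B1=T, B1=F, B2=S, B2=E, B3=F, B4=T, B4=F, B5=S, B5=E, B6=T, B6=F, B7=T, B7=F
size 1 is not enough: best union over all size-1 subsets is 8/13
size 2 is not enough: best union over all size-2 subsets is 10/13
size 3 is not enough: best union over all size-3 subsets is 12/13
inputs {4, 5, 6, 7} (size 4) cover everything; no size-4 subset with a lexicographically smaller index list covers all 13

Answer: 4, 5, 6, 7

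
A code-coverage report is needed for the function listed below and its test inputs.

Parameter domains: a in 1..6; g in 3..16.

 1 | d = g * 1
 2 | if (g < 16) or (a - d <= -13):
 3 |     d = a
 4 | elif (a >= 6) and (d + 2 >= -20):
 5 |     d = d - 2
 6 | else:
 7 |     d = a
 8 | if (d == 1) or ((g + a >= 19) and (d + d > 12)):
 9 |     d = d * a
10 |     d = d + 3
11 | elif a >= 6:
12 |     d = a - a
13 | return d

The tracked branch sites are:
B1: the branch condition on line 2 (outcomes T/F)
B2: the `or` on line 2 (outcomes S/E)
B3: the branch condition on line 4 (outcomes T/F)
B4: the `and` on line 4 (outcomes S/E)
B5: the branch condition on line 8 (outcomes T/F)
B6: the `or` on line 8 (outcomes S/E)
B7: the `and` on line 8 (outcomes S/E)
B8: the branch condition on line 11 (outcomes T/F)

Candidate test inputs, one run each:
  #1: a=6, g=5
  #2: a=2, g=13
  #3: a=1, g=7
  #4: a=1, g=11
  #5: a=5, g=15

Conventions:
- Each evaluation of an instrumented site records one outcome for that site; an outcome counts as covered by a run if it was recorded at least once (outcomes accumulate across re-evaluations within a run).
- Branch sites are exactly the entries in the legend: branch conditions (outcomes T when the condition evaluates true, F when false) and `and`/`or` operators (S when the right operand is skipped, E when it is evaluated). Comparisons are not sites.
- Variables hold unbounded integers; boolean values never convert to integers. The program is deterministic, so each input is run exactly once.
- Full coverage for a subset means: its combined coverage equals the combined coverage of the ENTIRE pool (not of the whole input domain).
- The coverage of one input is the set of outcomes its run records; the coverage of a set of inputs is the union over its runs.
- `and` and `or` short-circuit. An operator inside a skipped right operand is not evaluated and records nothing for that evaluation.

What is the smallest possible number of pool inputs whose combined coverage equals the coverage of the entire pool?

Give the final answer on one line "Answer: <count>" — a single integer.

#1 (a=6, g=5) -> B2->S, B1->T, B6->E, B7->S, B5->F, B8->T; covered: B1=T, B2=S, B5=F, B6=E, B7=S, B8=T
#2 (a=2, g=13) -> B2->S, B1->T, B6->E, B7->S, B5->F, B8->F; covered: B1=T, B2=S, B5=F, B6=E, B7=S, B8=F
#3 (a=1, g=7) -> B2->S, B1->T, B6->S, B5->T; covered: B1=T, B2=S, B5=T, B6=S
#4 (a=1, g=11) -> B2->S, B1->T, B6->S, B5->T; covered: B1=T, B2=S, B5=T, B6=S
#5 (a=5, g=15) -> B2->S, B1->T, B6->E, B7->E, B5->F, B8->F; covered: B1=T, B2=S, B5=F, B6=E, B7=E, B8=F
union over all inputs: B1=T, B2=S, B5=T, B5=F, B6=S, B6=E, B7=S, B7=E, B8=T, B8=F (10 outcomes)
checked all size-1 subsets: none covers 10 outcomes (max 6/10)
checked all size-2 subsets: none covers 10 outcomes (max 8/10)
inputs {1, 3, 5} (size 3) cover everything; no size-3 subset with a lexicographically smaller index list covers all 10

Answer: 3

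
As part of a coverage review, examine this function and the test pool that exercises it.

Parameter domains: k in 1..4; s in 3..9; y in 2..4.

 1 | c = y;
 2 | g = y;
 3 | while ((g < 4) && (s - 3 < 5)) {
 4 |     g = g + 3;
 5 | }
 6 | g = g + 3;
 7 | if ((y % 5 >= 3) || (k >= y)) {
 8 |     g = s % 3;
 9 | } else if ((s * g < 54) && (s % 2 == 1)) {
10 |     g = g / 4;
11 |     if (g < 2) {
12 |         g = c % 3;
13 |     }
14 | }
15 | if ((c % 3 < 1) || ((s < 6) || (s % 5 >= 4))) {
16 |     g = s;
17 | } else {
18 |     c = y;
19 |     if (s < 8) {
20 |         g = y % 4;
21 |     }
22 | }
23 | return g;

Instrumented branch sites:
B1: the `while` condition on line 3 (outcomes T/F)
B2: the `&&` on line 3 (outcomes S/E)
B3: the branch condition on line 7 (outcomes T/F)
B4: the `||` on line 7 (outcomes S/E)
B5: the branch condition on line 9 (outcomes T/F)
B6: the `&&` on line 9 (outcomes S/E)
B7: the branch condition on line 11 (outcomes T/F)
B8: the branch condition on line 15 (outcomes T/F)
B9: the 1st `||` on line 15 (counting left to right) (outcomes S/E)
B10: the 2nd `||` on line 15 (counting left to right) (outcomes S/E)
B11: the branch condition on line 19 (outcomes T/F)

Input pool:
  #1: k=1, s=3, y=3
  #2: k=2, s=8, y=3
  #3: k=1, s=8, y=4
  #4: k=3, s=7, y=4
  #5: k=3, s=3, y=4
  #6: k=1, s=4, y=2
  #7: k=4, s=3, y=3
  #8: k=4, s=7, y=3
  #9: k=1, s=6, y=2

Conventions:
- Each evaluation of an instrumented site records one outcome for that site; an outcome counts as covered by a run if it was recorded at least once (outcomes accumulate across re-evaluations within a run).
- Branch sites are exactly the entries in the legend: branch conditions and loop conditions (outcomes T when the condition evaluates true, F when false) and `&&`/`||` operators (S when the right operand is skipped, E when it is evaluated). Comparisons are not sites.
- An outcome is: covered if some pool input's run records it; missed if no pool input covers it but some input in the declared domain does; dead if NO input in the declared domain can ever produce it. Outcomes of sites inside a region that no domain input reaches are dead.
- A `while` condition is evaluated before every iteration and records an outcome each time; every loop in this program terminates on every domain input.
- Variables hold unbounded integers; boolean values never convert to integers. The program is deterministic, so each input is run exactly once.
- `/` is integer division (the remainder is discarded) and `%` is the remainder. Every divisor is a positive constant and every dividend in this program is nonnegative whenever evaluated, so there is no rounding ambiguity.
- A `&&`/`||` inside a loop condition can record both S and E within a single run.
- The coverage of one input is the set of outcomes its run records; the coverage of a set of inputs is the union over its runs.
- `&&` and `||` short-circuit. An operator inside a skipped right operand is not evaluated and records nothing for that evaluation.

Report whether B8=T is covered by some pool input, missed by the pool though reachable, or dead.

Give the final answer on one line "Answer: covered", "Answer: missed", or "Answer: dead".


B8=T is recorded by pool input(s) 1, 2, 5, 6, 7, 8 -> covered
Answer: covered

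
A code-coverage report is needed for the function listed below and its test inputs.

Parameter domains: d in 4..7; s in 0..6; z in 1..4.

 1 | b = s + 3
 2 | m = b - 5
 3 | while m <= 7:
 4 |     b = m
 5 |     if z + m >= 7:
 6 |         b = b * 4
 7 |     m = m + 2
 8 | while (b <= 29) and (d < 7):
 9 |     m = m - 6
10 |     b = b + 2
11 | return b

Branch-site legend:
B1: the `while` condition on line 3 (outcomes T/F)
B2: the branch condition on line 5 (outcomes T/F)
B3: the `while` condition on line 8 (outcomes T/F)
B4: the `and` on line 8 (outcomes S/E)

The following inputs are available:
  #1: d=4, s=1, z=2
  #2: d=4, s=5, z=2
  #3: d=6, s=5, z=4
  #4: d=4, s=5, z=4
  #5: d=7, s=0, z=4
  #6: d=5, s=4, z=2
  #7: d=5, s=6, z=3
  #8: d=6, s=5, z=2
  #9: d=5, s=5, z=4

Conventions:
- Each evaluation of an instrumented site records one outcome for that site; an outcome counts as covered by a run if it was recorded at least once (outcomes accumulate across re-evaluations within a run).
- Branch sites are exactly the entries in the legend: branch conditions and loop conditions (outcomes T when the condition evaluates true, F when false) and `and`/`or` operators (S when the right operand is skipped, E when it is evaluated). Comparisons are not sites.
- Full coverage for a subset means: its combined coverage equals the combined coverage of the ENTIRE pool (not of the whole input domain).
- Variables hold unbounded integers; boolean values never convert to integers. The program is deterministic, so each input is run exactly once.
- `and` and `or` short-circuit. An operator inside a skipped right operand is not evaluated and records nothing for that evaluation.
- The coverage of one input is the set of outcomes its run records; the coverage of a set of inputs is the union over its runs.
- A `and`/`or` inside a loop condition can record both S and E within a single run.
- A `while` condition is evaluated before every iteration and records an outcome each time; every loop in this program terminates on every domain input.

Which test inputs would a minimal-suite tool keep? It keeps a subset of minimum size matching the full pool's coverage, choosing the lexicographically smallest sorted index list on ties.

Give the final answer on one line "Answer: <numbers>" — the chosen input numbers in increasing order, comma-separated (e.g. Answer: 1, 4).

input #1, d=4, s=1, z=2: events B1->T, B2->F, B1->T, B2->F, B1->T, B2->F, B1->T, B2->T, B1->T, B2->T, B1->F, B4->E, B3->T, B4->S, ...; outcomes B1=T, B1=F, B2=T, B2=F, B3=T, B3=F, B4=S, B4=E
input #2, d=4, s=5, z=2: events B1->T, B2->F, B1->T, B2->T, B1->T, B2->T, B1->F, B4->E, B3->T, B4->S, B3->F; outcomes B1=T, B1=F, B2=T, B2=F, B3=T, B3=F, B4=S, B4=E
input #3, d=6, s=5, z=4: events B1->T, B2->T, B1->T, B2->T, B1->T, B2->T, B1->F, B4->E, B3->T, B4->S, B3->F; outcomes B1=T, B1=F, B2=T, B3=T, B3=F, B4=S, B4=E
input #4, d=4, s=5, z=4: events B1->T, B2->T, B1->T, B2->T, B1->T, B2->T, B1->F, B4->E, B3->T, B4->S, B3->F; outcomes B1=T, B1=F, B2=T, B3=T, B3=F, B4=S, B4=E
input #5, d=7, s=0, z=4: events B1->T, B2->F, B1->T, B2->F, B1->T, B2->F, B1->T, B2->T, B1->T, B2->T, B1->F, B4->E, B3->F; outcomes B1=T, B1=F, B2=T, B2=F, B3=F, B4=E
input #6, d=5, s=4, z=2: events B1->T, B2->F, B1->T, B2->F, B1->T, B2->T, B1->F, B4->E, B3->T, B4->E, B3->T, B4->E, B3->T, B4->S, ...; outcomes B1=T, B1=F, B2=T, B2=F, B3=T, B3=F, B4=S, B4=E
input #7, d=5, s=6, z=3: events B1->T, B2->T, B1->T, B2->T, B1->F, B4->E, B3->T, B4->E, B3->T, B4->E, B3->T, B4->S, B3->F; outcomes B1=T, B1=F, B2=T, B3=T, B3=F, B4=S, B4=E
input #8, d=6, s=5, z=2: events B1->T, B2->F, B1->T, B2->T, B1->T, B2->T, B1->F, B4->E, B3->T, B4->S, B3->F; outcomes B1=T, B1=F, B2=T, B2=F, B3=T, B3=F, B4=S, B4=E
input #9, d=5, s=5, z=4: events B1->T, B2->T, B1->T, B2->T, B1->T, B2->T, B1->F, B4->E, B3->T, B4->S, B3->F; outcomes B1=T, B1=F, B2=T, B3=T, B3=F, B4=S, B4=E
the full pool covers 8 outcomes: B1=T, B1=F, B2=T, B2=F, B3=T, B3=F, B4=S, B4=E
inputs {1} (size 1) cover everything; no size-1 subset with a lexicographically smaller index list covers all 8

Answer: 1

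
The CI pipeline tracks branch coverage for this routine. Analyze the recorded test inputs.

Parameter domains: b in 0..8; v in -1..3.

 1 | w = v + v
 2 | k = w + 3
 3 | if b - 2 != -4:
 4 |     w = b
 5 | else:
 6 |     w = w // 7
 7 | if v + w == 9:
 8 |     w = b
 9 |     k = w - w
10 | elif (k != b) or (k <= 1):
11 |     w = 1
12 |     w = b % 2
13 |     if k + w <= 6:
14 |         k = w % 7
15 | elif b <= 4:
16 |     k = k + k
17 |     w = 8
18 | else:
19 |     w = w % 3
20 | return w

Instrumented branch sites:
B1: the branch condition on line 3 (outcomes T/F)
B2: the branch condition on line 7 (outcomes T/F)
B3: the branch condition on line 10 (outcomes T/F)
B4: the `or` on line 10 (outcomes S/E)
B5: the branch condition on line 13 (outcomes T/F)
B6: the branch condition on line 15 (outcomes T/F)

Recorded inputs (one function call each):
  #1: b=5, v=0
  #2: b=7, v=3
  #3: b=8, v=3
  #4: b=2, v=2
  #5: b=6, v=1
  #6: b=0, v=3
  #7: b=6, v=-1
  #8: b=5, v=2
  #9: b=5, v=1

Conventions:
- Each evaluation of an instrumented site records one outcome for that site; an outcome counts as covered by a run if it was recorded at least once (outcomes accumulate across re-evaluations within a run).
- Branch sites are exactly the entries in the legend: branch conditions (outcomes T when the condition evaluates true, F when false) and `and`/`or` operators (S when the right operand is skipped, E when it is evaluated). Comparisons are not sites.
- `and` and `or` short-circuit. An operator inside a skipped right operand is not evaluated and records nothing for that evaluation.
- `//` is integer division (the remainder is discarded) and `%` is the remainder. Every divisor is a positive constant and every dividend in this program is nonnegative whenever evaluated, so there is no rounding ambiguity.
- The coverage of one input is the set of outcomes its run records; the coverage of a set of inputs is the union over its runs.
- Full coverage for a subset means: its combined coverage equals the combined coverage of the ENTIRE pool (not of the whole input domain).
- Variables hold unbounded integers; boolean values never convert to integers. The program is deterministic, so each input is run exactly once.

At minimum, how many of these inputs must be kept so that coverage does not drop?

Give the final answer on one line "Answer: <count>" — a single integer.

input #1 (b=5, v=0): events B1->T, B2->F, B4->S, B3->T, B5->T; covers B1=T, B2=F, B3=T, B4=S, B5=T
input #2 (b=7, v=3): events B1->T, B2->F, B4->S, B3->T, B5->F; covers B1=T, B2=F, B3=T, B4=S, B5=F
input #3 (b=8, v=3): events B1->T, B2->F, B4->S, B3->T, B5->F; covers B1=T, B2=F, B3=T, B4=S, B5=F
input #4 (b=2, v=2): events B1->T, B2->F, B4->S, B3->T, B5->F; covers B1=T, B2=F, B3=T, B4=S, B5=F
input #5 (b=6, v=1): events B1->T, B2->F, B4->S, B3->T, B5->T; covers B1=T, B2=F, B3=T, B4=S, B5=T
input #6 (b=0, v=3): events B1->T, B2->F, B4->S, B3->T, B5->F; covers B1=T, B2=F, B3=T, B4=S, B5=F
input #7 (b=6, v=-1): events B1->T, B2->F, B4->S, B3->T, B5->T; covers B1=T, B2=F, B3=T, B4=S, B5=T
input #8 (b=5, v=2): events B1->T, B2->F, B4->S, B3->T, B5->F; covers B1=T, B2=F, B3=T, B4=S, B5=F
input #9 (b=5, v=1): events B1->T, B2->F, B4->E, B3->F, B6->F; covers B1=T, B2=F, B3=F, B4=E, B6=F
pool-wide coverage (9 outcomes): B1=T, B2=F, B3=T, B3=F, B4=S, B4=E, B5=T, B5=F, B6=F
size 1 is not enough: best union over all size-1 subsets is 5/9
size 2 is not enough: best union over all size-2 subsets is 8/9
size 3: inputs {1, 2, 9} cover all 9 outcomes, and no lexicographically smaller subset of this size does

Answer: 3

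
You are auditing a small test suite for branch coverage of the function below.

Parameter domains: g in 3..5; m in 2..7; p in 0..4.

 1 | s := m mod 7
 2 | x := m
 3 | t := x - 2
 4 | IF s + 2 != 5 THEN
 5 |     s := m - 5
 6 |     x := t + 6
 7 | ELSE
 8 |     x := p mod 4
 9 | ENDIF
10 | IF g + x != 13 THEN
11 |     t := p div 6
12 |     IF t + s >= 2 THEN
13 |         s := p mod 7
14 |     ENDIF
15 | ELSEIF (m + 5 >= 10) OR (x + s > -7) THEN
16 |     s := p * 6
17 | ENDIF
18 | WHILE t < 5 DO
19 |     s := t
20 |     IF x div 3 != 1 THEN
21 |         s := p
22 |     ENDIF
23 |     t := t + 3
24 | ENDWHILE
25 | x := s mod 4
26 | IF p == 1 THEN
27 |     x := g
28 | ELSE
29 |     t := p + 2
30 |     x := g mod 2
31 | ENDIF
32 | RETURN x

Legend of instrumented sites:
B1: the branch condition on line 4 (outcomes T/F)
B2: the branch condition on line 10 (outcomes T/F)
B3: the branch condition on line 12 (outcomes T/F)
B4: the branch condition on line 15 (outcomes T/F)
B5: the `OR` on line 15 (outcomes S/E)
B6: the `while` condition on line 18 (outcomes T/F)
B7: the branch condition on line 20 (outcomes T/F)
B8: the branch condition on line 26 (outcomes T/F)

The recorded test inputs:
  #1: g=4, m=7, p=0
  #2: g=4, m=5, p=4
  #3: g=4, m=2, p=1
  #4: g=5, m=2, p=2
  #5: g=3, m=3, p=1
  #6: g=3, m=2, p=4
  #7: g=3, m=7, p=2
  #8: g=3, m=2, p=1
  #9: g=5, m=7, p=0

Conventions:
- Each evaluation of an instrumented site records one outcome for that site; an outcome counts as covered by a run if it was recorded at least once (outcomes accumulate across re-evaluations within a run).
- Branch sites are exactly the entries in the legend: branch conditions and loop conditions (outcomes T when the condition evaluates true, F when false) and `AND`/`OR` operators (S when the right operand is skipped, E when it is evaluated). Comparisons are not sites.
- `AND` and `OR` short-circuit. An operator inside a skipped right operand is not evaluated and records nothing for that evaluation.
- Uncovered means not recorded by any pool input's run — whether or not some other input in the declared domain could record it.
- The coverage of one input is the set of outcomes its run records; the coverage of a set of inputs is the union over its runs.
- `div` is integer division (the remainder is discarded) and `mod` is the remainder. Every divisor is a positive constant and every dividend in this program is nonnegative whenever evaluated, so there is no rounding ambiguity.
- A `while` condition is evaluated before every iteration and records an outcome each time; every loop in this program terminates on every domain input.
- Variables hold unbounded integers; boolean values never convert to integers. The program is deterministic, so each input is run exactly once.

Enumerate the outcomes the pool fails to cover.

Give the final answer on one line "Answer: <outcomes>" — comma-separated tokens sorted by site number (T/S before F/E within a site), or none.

input #1 (g=4, m=7, p=0): events B1->T, B2->T, B3->T, B6->T, B7->T, B6->T, B7->T, B6->F, B8->F; covers B1=T, B2=T, B3=T, B6=T, B6=F, B7=T, B8=F
input #2 (g=4, m=5, p=4): events B1->T, B2->F, B5->S, B4->T, B6->T, B7->T, B6->F, B8->F; covers B1=T, B2=F, B4=T, B5=S, B6=T, B6=F, B7=T, B8=F
input #3 (g=4, m=2, p=1): events B1->T, B2->T, B3->F, B6->T, B7->T, B6->T, B7->T, B6->F, B8->T; covers B1=T, B2=T, B3=F, B6=T, B6=F, B7=T, B8=T
input #4 (g=5, m=2, p=2): events B1->T, B2->T, B3->F, B6->T, B7->T, B6->T, B7->T, B6->F, B8->F; covers B1=T, B2=T, B3=F, B6=T, B6=F, B7=T, B8=F
input #5 (g=3, m=3, p=1): events B1->F, B2->T, B3->T, B6->T, B7->T, B6->T, B7->T, B6->F, B8->T; covers B1=F, B2=T, B3=T, B6=T, B6=F, B7=T, B8=T
input #6 (g=3, m=2, p=4): events B1->T, B2->T, B3->F, B6->T, B7->T, B6->T, B7->T, B6->F, B8->F; covers B1=T, B2=T, B3=F, B6=T, B6=F, B7=T, B8=F
input #7 (g=3, m=7, p=2): events B1->T, B2->T, B3->T, B6->T, B7->T, B6->T, B7->T, B6->F, B8->F; covers B1=T, B2=T, B3=T, B6=T, B6=F, B7=T, B8=F
input #8 (g=3, m=2, p=1): events B1->T, B2->T, B3->F, B6->T, B7->T, B6->T, B7->T, B6->F, B8->T; covers B1=T, B2=T, B3=F, B6=T, B6=F, B7=T, B8=T
input #9 (g=5, m=7, p=0): events B1->T, B2->T, B3->T, B6->T, B7->T, B6->T, B7->T, B6->F, B8->F; covers B1=T, B2=T, B3=T, B6=T, B6=F, B7=T, B8=F
union over the pool: B1=T, B1=F, B2=T, B2=F, B3=T, B3=F, B4=T, B5=S, B6=T, B6=F, B7=T, B8=T, B8=F
uncovered (3 of 16): B4=F, B5=E, B7=F

Answer: B4=F, B5=E, B7=F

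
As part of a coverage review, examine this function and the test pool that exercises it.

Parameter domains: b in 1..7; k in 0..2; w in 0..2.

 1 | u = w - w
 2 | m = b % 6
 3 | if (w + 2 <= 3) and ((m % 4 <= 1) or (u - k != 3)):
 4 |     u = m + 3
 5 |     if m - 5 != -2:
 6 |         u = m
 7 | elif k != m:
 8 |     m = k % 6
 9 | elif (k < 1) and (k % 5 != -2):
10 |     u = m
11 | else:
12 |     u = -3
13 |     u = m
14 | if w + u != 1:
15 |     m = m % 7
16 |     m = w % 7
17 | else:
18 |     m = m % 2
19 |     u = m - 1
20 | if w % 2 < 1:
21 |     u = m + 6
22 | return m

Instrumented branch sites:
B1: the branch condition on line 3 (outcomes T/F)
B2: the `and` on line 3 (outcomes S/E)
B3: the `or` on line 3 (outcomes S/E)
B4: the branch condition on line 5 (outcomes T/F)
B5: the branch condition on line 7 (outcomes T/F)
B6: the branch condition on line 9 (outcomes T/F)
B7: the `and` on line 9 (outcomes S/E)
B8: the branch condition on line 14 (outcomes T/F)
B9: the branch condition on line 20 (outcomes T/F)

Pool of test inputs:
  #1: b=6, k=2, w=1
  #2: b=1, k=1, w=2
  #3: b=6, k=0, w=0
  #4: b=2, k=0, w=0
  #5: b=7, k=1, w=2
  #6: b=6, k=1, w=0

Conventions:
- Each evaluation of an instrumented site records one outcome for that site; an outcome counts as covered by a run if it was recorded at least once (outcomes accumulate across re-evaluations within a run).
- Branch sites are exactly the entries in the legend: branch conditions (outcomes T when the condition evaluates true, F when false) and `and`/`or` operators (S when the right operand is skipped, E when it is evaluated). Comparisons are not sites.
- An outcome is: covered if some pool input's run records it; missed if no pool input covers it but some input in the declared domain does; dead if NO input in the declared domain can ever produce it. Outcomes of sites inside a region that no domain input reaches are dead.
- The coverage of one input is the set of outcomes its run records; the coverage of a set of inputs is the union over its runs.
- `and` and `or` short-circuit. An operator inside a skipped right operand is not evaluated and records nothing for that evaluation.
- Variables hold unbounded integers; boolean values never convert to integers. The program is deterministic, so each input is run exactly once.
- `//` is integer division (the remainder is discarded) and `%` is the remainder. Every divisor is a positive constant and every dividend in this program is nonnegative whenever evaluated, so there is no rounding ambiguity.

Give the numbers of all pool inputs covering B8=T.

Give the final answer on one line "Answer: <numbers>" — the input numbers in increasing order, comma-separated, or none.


input #1 (b=6, k=2, w=1): does not record B8=T
input #2 (b=1, k=1, w=2): records B8=T
input #3 (b=6, k=0, w=0): records B8=T
input #4 (b=2, k=0, w=0): records B8=T
input #5 (b=7, k=1, w=2): records B8=T
input #6 (b=6, k=1, w=0): records B8=T
Answer: 2, 3, 4, 5, 6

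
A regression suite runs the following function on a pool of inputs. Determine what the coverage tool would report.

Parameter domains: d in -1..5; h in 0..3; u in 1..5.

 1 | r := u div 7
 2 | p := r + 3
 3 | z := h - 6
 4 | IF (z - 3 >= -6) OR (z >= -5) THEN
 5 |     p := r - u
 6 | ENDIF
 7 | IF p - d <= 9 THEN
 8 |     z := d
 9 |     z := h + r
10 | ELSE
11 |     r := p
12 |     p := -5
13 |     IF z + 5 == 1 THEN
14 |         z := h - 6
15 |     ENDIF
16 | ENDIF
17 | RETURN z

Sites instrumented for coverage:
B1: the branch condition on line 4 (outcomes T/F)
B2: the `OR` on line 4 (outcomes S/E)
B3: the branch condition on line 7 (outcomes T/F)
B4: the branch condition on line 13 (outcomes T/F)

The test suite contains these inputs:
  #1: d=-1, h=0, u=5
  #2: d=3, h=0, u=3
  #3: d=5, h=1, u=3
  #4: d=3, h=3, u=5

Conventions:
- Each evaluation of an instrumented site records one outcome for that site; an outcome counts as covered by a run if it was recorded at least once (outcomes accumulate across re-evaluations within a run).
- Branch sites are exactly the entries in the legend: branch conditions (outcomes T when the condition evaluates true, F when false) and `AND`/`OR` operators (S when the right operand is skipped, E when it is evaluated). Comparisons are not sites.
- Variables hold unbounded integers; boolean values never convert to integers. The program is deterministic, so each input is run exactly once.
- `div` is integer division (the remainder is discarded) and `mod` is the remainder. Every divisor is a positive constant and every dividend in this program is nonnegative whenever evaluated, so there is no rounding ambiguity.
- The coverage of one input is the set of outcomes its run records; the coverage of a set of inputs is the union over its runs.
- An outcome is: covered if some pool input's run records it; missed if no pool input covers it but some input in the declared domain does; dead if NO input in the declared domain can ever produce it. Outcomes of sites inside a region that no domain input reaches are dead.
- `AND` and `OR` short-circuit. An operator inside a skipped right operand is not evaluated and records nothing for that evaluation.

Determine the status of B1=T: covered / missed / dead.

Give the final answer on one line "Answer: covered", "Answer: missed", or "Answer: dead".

B1=T is recorded by pool input(s) 3, 4 -> covered

Answer: covered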